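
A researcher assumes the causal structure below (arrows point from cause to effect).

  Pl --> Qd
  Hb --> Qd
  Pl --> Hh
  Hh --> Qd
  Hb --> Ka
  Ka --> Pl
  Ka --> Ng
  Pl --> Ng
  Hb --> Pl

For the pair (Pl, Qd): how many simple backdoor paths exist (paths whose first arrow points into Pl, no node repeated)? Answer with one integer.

2

A backdoor path from Pl to Qd is any simple undirected path whose first edge points into Pl (i.e. leaves Pl via a parent).
Parents of Pl: {Hb, Ka}.
Enumerating:
  P1: Pl <- Hb -> Qd
  P2: Pl <- Ka <- Hb -> Qd
That exhausts the simple backdoor paths. Count: 2.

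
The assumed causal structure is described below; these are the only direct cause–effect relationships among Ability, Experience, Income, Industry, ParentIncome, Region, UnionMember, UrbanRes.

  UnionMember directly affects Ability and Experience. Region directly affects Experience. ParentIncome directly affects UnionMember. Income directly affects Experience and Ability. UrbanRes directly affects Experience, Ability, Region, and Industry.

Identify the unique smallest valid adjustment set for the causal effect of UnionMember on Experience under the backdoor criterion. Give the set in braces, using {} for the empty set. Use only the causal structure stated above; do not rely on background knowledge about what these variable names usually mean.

{}

Variables eligible for adjustment (non-descendants of UnionMember, excluding UnionMember and Experience): {Income, Industry, ParentIncome, Region, UrbanRes}.
Backdoor paths from UnionMember to Experience:
  (none)
With no backdoor paths the empty set already satisfies the criterion, and it is trivially minimal.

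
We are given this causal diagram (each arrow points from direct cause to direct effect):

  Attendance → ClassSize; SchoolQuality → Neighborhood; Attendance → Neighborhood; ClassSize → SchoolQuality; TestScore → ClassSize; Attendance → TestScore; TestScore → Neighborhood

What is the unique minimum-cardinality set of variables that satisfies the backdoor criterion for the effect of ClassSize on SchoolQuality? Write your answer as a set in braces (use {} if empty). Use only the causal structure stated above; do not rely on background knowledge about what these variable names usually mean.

{}

Variables eligible for adjustment (non-descendants of ClassSize, excluding ClassSize and SchoolQuality): {Attendance, TestScore}.
Backdoor paths from ClassSize to SchoolQuality:
  P1: ClassSize <- Attendance -> TestScore -> Neighborhood <- SchoolQuality
  P2: ClassSize <- Attendance -> Neighborhood <- SchoolQuality
  P3: ClassSize <- TestScore <- Attendance -> Neighborhood <- SchoolQuality
  P4: ClassSize <- TestScore -> Neighborhood <- SchoolQuality
Each backdoor path contains an unconditioned collider, so every path is already blocked with the empty conditioning set:
  P1: blocked at collider Neighborhood (neither it nor any descendant is in the conditioning set).
  P2: blocked at collider Neighborhood (neither it nor any descendant is in the conditioning set).
  P3: blocked at collider Neighborhood (neither it nor any descendant is in the conditioning set).
  P4: blocked at collider Neighborhood (neither it nor any descendant is in the conditioning set).
The empty set is therefore the unique smallest valid set.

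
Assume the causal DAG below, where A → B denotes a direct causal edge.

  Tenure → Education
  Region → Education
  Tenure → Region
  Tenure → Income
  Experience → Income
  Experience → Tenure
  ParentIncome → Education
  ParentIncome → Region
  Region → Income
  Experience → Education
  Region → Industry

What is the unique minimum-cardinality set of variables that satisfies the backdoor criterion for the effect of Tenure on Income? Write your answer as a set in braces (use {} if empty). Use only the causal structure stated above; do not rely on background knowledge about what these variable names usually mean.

Variables eligible for adjustment (non-descendants of Tenure, excluding Tenure and Income): {Experience, ParentIncome}.
Backdoor paths from Tenure to Income:
  P1: Tenure <- Experience -> Education <- ParentIncome -> Region -> Income
  P2: Tenure <- Experience -> Education <- Region -> Income
  P3: Tenure <- Experience -> Income
The empty set is not sufficient: P3 (Tenure <- Experience -> Income) has no collider blocking it and no conditioned non-collider, so it is open.
Try {Experience}:
  P1: blocked at fork node Experience ∈ conditioning set.
  P2: blocked at fork node Experience ∈ conditioning set.
  P3: blocked at fork node Experience ∈ conditioning set.
{Experience} contains no descendant of Tenure and blocks every backdoor path.
No other singleton works — e.g. {ParentIncome} leaves P3 open — so {Experience} is the unique smallest valid adjustment set.

{Experience}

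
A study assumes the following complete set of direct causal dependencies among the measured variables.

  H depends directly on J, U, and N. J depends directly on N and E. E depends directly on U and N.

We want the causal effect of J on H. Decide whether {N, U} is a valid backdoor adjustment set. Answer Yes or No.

Backdoor paths from J to H (paths whose first edge points into J):
  P1: J <- N -> E <- U -> H
  P2: J <- N -> H
  P3: J <- E <- U -> H
  P4: J <- E <- N -> H
Condition 1 (no descendant of J in the set): holds — descendants of J are {H}; none are in {N, U}.
Condition 2 (every backdoor path blocked by {N, U}):
  P1: blocked at fork node N ∈ conditioning set.
  P2: blocked at fork node N ∈ conditioning set.
  P3: blocked at fork node U ∈ conditioning set.
  P4: blocked at fork node N ∈ conditioning set.
{N, U} satisfies the backdoor criterion.

Yes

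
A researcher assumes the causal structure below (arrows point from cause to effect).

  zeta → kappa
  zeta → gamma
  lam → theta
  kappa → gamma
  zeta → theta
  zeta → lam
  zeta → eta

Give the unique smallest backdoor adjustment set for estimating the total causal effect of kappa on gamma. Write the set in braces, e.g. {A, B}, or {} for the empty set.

Variables eligible for adjustment (non-descendants of kappa, excluding kappa and gamma): {eta, lam, theta, zeta}.
Backdoor paths from kappa to gamma:
  P1: kappa <- zeta -> gamma
The empty set is not sufficient: P1 (kappa <- zeta -> gamma) has no collider blocking it and no conditioned non-collider, so it is open.
Try {zeta}:
  P1: blocked at fork node zeta ∈ conditioning set.
{zeta} contains no descendant of kappa and blocks every backdoor path.
No other singleton works — e.g. {lam} leaves P1 open — so {zeta} is the unique smallest valid adjustment set.

{zeta}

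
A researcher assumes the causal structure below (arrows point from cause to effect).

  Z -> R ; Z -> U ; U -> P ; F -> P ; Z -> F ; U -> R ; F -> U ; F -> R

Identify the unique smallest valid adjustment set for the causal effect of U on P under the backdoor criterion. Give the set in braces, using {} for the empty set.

Variables eligible for adjustment (non-descendants of U, excluding U and P): {F, Z}.
Backdoor paths from U to P:
  P1: U <- Z -> F -> P
  P2: U <- Z -> R <- F -> P
  P3: U <- F -> P
The empty set is not sufficient: P1 (U <- Z -> F -> P) has no collider blocking it and no conditioned non-collider, so it is open.
Try {F}:
  P1: blocked at chain node F ∈ conditioning set.
  P2: blocked at collider R (neither it nor any descendant is in the conditioning set).
  P3: blocked at fork node F ∈ conditioning set.
{F} contains no descendant of U and blocks every backdoor path.
No other singleton works — e.g. {Z} leaves P3 open — so {F} is the unique smallest valid adjustment set.

{F}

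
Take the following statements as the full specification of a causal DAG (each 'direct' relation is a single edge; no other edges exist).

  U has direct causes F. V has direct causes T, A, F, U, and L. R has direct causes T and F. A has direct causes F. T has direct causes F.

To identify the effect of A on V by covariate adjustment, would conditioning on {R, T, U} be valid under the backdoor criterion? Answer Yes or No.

No

Backdoor paths from A to V (paths whose first edge points into A):
  P1: A <- F -> T -> V
  P2: A <- F -> R <- T -> V
  P3: A <- F -> U -> V
  P4: A <- F -> V
Condition 1 (no descendant of A in the set): holds — descendants of A are {V}; none are in {R, T, U}.
Condition 2 (every backdoor path blocked by {R, T, U}):
  P1: blocked at chain node T ∈ conditioning set.
  P2: blocked at fork node T ∈ conditioning set.
  P3: blocked at chain node U ∈ conditioning set.
  P4: open — no interior node is in the conditioning set.
{R, T, U} does not satisfy the backdoor criterion.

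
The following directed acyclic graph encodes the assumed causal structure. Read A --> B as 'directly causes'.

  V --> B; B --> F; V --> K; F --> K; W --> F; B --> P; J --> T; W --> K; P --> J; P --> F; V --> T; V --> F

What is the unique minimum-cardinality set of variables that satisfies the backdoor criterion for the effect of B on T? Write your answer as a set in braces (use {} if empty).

{V}

Variables eligible for adjustment (non-descendants of B, excluding B and T): {V, W}.
Backdoor paths from B to T:
  P1: B <- V -> T
  P2: B <- V -> F <- P -> J -> T
  P3: B <- V -> K <- W -> F <- P -> J -> T
  P4: B <- V -> K <- F <- P -> J -> T
The empty set is not sufficient: P1 (B <- V -> T) has no collider blocking it and no conditioned non-collider, so it is open.
Try {V}:
  P1: blocked at fork node V ∈ conditioning set.
  P2: blocked at fork node V ∈ conditioning set.
  P3: blocked at fork node V ∈ conditioning set.
  P4: blocked at fork node V ∈ conditioning set.
{V} contains no descendant of B and blocks every backdoor path.
No other singleton works — e.g. {W} leaves P1 open — so {V} is the unique smallest valid adjustment set.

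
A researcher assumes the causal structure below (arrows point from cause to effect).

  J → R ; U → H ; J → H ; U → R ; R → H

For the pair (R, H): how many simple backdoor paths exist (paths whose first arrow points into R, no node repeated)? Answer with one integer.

A backdoor path from R to H is any simple undirected path whose first edge points into R (i.e. leaves R via a parent).
Parents of R: {J, U}.
Enumerating:
  P1: R <- J -> H
  P2: R <- U -> H
That exhausts the simple backdoor paths. Count: 2.

2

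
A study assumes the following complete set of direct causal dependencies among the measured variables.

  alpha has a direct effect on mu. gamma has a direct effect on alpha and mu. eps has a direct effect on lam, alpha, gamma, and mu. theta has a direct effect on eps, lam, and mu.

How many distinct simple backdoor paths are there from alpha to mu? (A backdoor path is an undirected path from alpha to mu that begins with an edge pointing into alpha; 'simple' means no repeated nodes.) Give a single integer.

A backdoor path from alpha to mu is any simple undirected path whose first edge points into alpha (i.e. leaves alpha via a parent).
Parents of alpha: {eps, gamma}.
Enumerating:
  P1: alpha <- eps <- theta -> mu
  P2: alpha <- eps -> gamma -> mu
  P3: alpha <- eps -> mu
  P4: alpha <- eps -> lam <- theta -> mu
  P5: alpha <- gamma <- eps <- theta -> mu
  P6: alpha <- gamma <- eps -> mu
  P7: alpha <- gamma <- eps -> lam <- theta -> mu
  P8: alpha <- gamma -> mu
That exhausts the simple backdoor paths. Count: 8.

8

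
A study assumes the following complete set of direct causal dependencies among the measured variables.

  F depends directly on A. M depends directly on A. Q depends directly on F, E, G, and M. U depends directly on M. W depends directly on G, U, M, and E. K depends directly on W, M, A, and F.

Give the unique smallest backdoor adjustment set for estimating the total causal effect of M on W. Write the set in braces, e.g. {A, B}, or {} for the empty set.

{}

Variables eligible for adjustment (non-descendants of M, excluding M and W): {A, E, F, G}.
Backdoor paths from M to W:
  P1: M <- A -> F -> Q <- G -> W
  P2: M <- A -> F -> Q <- E -> W
  P3: M <- A -> F -> K <- W
  P4: M <- A -> K <- F -> Q <- G -> W
  P5: M <- A -> K <- F -> Q <- E -> W
  P6: M <- A -> K <- W
Each backdoor path contains an unconditioned collider, so every path is already blocked with the empty conditioning set:
  P1: blocked at collider Q (neither it nor any descendant is in the conditioning set).
  P2: blocked at collider Q (neither it nor any descendant is in the conditioning set).
  P3: blocked at collider K (neither it nor any descendant is in the conditioning set).
  P4: blocked at collider K (neither it nor any descendant is in the conditioning set).
  P5: blocked at collider K (neither it nor any descendant is in the conditioning set).
  P6: blocked at collider K (neither it nor any descendant is in the conditioning set).
The empty set is therefore the unique smallest valid set.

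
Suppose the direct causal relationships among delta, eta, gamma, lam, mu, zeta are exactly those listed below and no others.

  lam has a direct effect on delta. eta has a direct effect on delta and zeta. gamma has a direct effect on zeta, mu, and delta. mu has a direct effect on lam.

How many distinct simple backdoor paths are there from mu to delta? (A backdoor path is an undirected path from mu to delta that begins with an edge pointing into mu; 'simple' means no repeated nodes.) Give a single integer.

A backdoor path from mu to delta is any simple undirected path whose first edge points into mu (i.e. leaves mu via a parent).
Parents of mu: {gamma}.
Enumerating:
  P1: mu <- gamma -> zeta <- eta -> delta
  P2: mu <- gamma -> delta
That exhausts the simple backdoor paths. Count: 2.

2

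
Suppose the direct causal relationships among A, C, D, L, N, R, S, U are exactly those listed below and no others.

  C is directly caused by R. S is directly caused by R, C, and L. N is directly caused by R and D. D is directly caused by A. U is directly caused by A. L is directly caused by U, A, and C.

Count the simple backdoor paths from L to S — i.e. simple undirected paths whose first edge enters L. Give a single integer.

6

A backdoor path from L to S is any simple undirected path whose first edge points into L (i.e. leaves L via a parent).
Parents of L: {A, C, U}.
Enumerating:
  P1: L <- A -> D -> N <- R -> C -> S
  P2: L <- A -> D -> N <- R -> S
  P3: L <- U <- A -> D -> N <- R -> C -> S
  P4: L <- U <- A -> D -> N <- R -> S
  P5: L <- C <- R -> S
  P6: L <- C -> S
That exhausts the simple backdoor paths. Count: 6.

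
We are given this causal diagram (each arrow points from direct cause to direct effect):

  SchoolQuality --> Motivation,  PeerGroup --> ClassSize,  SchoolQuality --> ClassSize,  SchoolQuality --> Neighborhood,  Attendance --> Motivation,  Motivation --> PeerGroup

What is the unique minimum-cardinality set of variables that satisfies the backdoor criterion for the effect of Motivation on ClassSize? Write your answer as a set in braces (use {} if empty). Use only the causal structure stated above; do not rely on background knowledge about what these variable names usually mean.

Variables eligible for adjustment (non-descendants of Motivation, excluding Motivation and ClassSize): {Attendance, Neighborhood, SchoolQuality}.
Backdoor paths from Motivation to ClassSize:
  P1: Motivation <- SchoolQuality -> ClassSize
The empty set is not sufficient: P1 (Motivation <- SchoolQuality -> ClassSize) has no collider blocking it and no conditioned non-collider, so it is open.
Try {SchoolQuality}:
  P1: blocked at fork node SchoolQuality ∈ conditioning set.
{SchoolQuality} contains no descendant of Motivation and blocks every backdoor path.
No other singleton works — e.g. {Attendance} leaves P1 open — so {SchoolQuality} is the unique smallest valid adjustment set.

{SchoolQuality}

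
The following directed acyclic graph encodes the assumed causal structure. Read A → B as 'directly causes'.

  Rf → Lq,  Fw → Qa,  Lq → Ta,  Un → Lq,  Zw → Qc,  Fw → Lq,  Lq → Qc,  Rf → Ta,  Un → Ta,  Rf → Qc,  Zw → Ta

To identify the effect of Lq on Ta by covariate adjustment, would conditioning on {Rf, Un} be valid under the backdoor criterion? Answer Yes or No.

Backdoor paths from Lq to Ta (paths whose first edge points into Lq):
  P1: Lq <- Rf -> Ta
  P2: Lq <- Rf -> Qc <- Zw -> Ta
  P3: Lq <- Un -> Ta
Condition 1 (no descendant of Lq in the set): holds — descendants of Lq are {Qc, Ta}; none are in {Rf, Un}.
Condition 2 (every backdoor path blocked by {Rf, Un}):
  P1: blocked at fork node Rf ∈ conditioning set.
  P2: blocked at fork node Rf ∈ conditioning set.
  P3: blocked at fork node Un ∈ conditioning set.
{Rf, Un} satisfies the backdoor criterion.

Yes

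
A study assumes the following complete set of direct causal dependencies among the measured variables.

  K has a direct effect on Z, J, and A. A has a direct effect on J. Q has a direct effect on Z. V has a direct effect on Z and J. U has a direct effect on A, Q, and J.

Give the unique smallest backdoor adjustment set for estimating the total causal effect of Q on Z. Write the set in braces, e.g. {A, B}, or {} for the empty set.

Variables eligible for adjustment (non-descendants of Q, excluding Q and Z): {A, J, K, U, V}.
Backdoor paths from Q to Z:
  P1: Q <- U -> A <- K -> Z
  P2: Q <- U -> A <- K -> J <- V -> Z
  P3: Q <- U -> A -> J <- K -> Z
  P4: Q <- U -> A -> J <- V -> Z
  P5: Q <- U -> J <- K -> Z
  P6: Q <- U -> J <- A <- K -> Z
  P7: Q <- U -> J <- V -> Z
Each backdoor path contains an unconditioned collider, so every path is already blocked with the empty conditioning set:
  P1: blocked at collider A (neither it nor any descendant is in the conditioning set).
  P2: blocked at collider A (neither it nor any descendant is in the conditioning set).
  P3: blocked at collider J (neither it nor any descendant is in the conditioning set).
  P4: blocked at collider J (neither it nor any descendant is in the conditioning set).
  P5: blocked at collider J (neither it nor any descendant is in the conditioning set).
  P6: blocked at collider J (neither it nor any descendant is in the conditioning set).
  P7: blocked at collider J (neither it nor any descendant is in the conditioning set).
The empty set is therefore the unique smallest valid set.

{}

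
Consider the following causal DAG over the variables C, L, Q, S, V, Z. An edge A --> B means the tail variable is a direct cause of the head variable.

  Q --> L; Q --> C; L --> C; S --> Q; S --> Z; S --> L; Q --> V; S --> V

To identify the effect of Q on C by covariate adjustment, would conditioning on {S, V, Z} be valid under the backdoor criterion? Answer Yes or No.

No

Backdoor paths from Q to C (paths whose first edge points into Q):
  P1: Q <- S -> L -> C
Condition 1 (no descendant of Q in the set): FAILS — V is a descendant of Q.
Condition 2 (every backdoor path blocked by {S, V, Z}):
  P1: blocked at fork node S ∈ conditioning set.
{S, V, Z} does not satisfy the backdoor criterion.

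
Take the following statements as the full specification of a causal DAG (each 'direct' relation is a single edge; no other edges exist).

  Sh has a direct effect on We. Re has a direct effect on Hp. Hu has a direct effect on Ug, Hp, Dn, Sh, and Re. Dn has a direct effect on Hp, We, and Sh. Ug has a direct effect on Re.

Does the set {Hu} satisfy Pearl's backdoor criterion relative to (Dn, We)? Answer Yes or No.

Backdoor paths from Dn to We (paths whose first edge points into Dn):
  P1: Dn <- Hu -> Sh -> We
Condition 1 (no descendant of Dn in the set): holds — descendants of Dn are {Hp, Sh, We}; none are in {Hu}.
Condition 2 (every backdoor path blocked by {Hu}):
  P1: blocked at fork node Hu ∈ conditioning set.
{Hu} satisfies the backdoor criterion.

Yes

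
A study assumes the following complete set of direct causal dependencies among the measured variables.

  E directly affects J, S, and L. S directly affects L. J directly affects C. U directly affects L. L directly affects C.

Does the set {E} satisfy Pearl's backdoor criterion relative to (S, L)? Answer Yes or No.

Backdoor paths from S to L (paths whose first edge points into S):
  P1: S <- E -> L
  P2: S <- E -> J -> C <- L
Condition 1 (no descendant of S in the set): holds — descendants of S are {C, L}; none are in {E}.
Condition 2 (every backdoor path blocked by {E}):
  P1: blocked at fork node E ∈ conditioning set.
  P2: blocked at fork node E ∈ conditioning set.
{E} satisfies the backdoor criterion.

Yes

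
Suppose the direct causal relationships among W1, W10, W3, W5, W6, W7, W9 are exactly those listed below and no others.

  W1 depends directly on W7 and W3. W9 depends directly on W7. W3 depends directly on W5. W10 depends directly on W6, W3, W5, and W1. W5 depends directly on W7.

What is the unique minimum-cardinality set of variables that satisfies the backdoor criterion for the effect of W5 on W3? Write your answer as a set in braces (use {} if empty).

{}

Variables eligible for adjustment (non-descendants of W5, excluding W5 and W3): {W6, W7, W9}.
Backdoor paths from W5 to W3:
  P1: W5 <- W7 -> W1 <- W3
  P2: W5 <- W7 -> W1 -> W10 <- W3
Each backdoor path contains an unconditioned collider, so every path is already blocked with the empty conditioning set:
  P1: blocked at collider W1 (neither it nor any descendant is in the conditioning set).
  P2: blocked at collider W10 (neither it nor any descendant is in the conditioning set).
The empty set is therefore the unique smallest valid set.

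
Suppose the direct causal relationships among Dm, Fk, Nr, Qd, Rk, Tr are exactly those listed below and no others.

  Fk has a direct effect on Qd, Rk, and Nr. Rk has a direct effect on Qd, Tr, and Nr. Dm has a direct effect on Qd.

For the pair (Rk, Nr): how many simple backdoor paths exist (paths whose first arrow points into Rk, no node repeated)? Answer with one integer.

A backdoor path from Rk to Nr is any simple undirected path whose first edge points into Rk (i.e. leaves Rk via a parent).
Parents of Rk: {Fk}.
Enumerating:
  P1: Rk <- Fk -> Nr
That exhausts the simple backdoor paths. Count: 1.

1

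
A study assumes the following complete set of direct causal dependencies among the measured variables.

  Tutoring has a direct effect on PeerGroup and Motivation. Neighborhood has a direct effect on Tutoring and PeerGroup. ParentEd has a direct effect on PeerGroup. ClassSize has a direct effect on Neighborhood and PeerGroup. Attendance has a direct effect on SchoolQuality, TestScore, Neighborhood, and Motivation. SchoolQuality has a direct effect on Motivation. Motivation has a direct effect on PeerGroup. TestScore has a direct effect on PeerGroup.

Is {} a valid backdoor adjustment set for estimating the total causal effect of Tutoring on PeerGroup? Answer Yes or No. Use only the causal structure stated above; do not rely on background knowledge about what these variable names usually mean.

No

Backdoor paths from Tutoring to PeerGroup (paths whose first edge points into Tutoring):
  P1: Tutoring <- Neighborhood <- Attendance -> SchoolQuality -> Motivation -> PeerGroup
  P2: Tutoring <- Neighborhood <- Attendance -> TestScore -> PeerGroup
  P3: Tutoring <- Neighborhood <- Attendance -> Motivation -> PeerGroup
  P4: Tutoring <- Neighborhood <- ClassSize -> PeerGroup
  P5: Tutoring <- Neighborhood -> PeerGroup
Condition 1 (no descendant of Tutoring in the set): holds — descendants of Tutoring are {Motivation, PeerGroup}; none are in {}.
Condition 2 (every backdoor path blocked by {}):
  P1: open — no interior node is in the conditioning set.
  P2: open — no interior node is in the conditioning set.
  P3: open — no interior node is in the conditioning set.
  P4: open — no interior node is in the conditioning set.
  P5: open — no interior node is in the conditioning set.
{} does not satisfy the backdoor criterion.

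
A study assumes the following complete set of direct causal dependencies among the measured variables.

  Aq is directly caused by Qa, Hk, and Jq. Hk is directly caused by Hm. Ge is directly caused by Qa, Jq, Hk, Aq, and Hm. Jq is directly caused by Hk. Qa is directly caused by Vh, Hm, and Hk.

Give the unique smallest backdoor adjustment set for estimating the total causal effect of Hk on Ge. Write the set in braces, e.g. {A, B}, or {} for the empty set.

Variables eligible for adjustment (non-descendants of Hk, excluding Hk and Ge): {Hm, Vh}.
Backdoor paths from Hk to Ge:
  P1: Hk <- Hm -> Qa -> Aq <- Jq -> Ge
  P2: Hk <- Hm -> Qa -> Aq -> Ge
  P3: Hk <- Hm -> Qa -> Ge
  P4: Hk <- Hm -> Ge
The empty set is not sufficient: P2 (Hk <- Hm -> Qa -> Aq -> Ge) has no collider blocking it and no conditioned non-collider, so it is open.
Try {Hm}:
  P1: blocked at fork node Hm ∈ conditioning set.
  P2: blocked at fork node Hm ∈ conditioning set.
  P3: blocked at fork node Hm ∈ conditioning set.
  P4: blocked at fork node Hm ∈ conditioning set.
{Hm} contains no descendant of Hk and blocks every backdoor path.
No other singleton works — e.g. {Vh} leaves P2 open — so {Hm} is the unique smallest valid adjustment set.

{Hm}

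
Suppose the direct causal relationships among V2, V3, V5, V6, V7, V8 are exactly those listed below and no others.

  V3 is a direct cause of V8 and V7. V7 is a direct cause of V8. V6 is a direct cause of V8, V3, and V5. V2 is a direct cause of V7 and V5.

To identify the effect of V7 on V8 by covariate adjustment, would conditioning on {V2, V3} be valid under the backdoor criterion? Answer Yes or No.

Yes

Backdoor paths from V7 to V8 (paths whose first edge points into V7):
  P1: V7 <- V3 <- V6 -> V8
  P2: V7 <- V3 -> V8
  P3: V7 <- V2 -> V5 <- V6 -> V3 -> V8
  P4: V7 <- V2 -> V5 <- V6 -> V8
Condition 1 (no descendant of V7 in the set): holds — descendants of V7 are {V8}; none are in {V2, V3}.
Condition 2 (every backdoor path blocked by {V2, V3}):
  P1: blocked at chain node V3 ∈ conditioning set.
  P2: blocked at fork node V3 ∈ conditioning set.
  P3: blocked at fork node V2 ∈ conditioning set.
  P4: blocked at fork node V2 ∈ conditioning set.
{V2, V3} satisfies the backdoor criterion.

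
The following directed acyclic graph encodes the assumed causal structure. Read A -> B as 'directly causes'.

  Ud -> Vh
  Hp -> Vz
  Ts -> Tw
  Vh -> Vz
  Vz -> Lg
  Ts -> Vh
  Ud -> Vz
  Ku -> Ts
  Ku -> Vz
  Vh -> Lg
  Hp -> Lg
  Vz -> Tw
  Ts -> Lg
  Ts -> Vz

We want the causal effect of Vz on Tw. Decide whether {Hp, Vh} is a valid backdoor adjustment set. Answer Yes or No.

No

Backdoor paths from Vz to Tw (paths whose first edge points into Vz):
  P1: Vz <- Ku -> Ts -> Tw
  P2: Vz <- Ud -> Vh <- Ts -> Tw
  P3: Vz <- Ud -> Vh -> Lg <- Ts -> Tw
  P4: Vz <- Ts -> Tw
  P5: Vz <- Vh <- Ts -> Tw
  P6: Vz <- Vh -> Lg <- Ts -> Tw
  P7: Vz <- Hp -> Lg <- Ts -> Tw
  P8: Vz <- Hp -> Lg <- Vh <- Ts -> Tw
Condition 1 (no descendant of Vz in the set): holds — descendants of Vz are {Lg, Tw}; none are in {Hp, Vh}.
Condition 2 (every backdoor path blocked by {Hp, Vh}):
  P1: open — no interior node is in the conditioning set.
  P2: open — collider(s) Vh are conditioned on (or have a conditioned descendant) and no non-collider on the path is in the set.
  P3: blocked at chain node Vh ∈ conditioning set.
  P4: open — no interior node is in the conditioning set.
  P5: blocked at chain node Vh ∈ conditioning set.
  P6: blocked at fork node Vh ∈ conditioning set.
  P7: blocked at fork node Hp ∈ conditioning set.
  P8: blocked at fork node Hp ∈ conditioning set.
{Hp, Vh} does not satisfy the backdoor criterion.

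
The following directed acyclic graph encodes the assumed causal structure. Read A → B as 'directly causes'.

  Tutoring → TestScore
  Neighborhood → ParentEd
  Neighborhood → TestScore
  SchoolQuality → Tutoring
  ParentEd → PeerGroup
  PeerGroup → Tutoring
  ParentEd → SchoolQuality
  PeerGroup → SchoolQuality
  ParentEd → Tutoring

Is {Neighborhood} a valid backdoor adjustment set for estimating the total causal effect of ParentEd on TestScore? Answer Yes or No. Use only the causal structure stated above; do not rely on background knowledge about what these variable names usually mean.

Backdoor paths from ParentEd to TestScore (paths whose first edge points into ParentEd):
  P1: ParentEd <- Neighborhood -> TestScore
Condition 1 (no descendant of ParentEd in the set): holds — descendants of ParentEd are {PeerGroup, SchoolQuality, TestScore, Tutoring}; none are in {Neighborhood}.
Condition 2 (every backdoor path blocked by {Neighborhood}):
  P1: blocked at fork node Neighborhood ∈ conditioning set.
{Neighborhood} satisfies the backdoor criterion.

Yes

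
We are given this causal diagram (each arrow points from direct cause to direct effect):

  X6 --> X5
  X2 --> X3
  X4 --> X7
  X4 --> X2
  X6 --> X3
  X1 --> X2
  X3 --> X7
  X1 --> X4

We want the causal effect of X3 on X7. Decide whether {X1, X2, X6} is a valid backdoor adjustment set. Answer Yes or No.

Backdoor paths from X3 to X7 (paths whose first edge points into X3):
  P1: X3 <- X2 <- X1 -> X4 -> X7
  P2: X3 <- X2 <- X4 -> X7
Condition 1 (no descendant of X3 in the set): holds — descendants of X3 are {X7}; none are in {X1, X2, X6}.
Condition 2 (every backdoor path blocked by {X1, X2, X6}):
  P1: blocked at chain node X2 ∈ conditioning set.
  P2: blocked at chain node X2 ∈ conditioning set.
{X1, X2, X6} satisfies the backdoor criterion.

Yes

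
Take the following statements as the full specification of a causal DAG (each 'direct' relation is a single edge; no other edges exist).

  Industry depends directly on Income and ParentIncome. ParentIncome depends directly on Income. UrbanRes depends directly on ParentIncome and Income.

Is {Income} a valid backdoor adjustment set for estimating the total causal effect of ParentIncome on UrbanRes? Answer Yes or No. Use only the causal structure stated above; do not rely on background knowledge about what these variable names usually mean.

Backdoor paths from ParentIncome to UrbanRes (paths whose first edge points into ParentIncome):
  P1: ParentIncome <- Income -> UrbanRes
Condition 1 (no descendant of ParentIncome in the set): holds — descendants of ParentIncome are {Industry, UrbanRes}; none are in {Income}.
Condition 2 (every backdoor path blocked by {Income}):
  P1: blocked at fork node Income ∈ conditioning set.
{Income} satisfies the backdoor criterion.

Yes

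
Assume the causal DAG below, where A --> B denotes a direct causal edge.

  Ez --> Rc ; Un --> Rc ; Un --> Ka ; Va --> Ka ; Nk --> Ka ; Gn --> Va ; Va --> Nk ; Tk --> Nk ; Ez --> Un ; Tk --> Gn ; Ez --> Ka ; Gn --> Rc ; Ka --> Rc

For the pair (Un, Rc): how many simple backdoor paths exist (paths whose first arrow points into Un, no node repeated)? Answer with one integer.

A backdoor path from Un to Rc is any simple undirected path whose first edge points into Un (i.e. leaves Un via a parent).
Parents of Un: {Ez}.
Enumerating:
  P1: Un <- Ez -> Ka <- Va <- Gn -> Rc
  P2: Un <- Ez -> Ka <- Va -> Nk <- Tk -> Gn -> Rc
  P3: Un <- Ez -> Ka <- Nk <- Tk -> Gn -> Rc
  P4: Un <- Ez -> Ka <- Nk <- Va <- Gn -> Rc
  P5: Un <- Ez -> Ka -> Rc
  P6: Un <- Ez -> Rc
That exhausts the simple backdoor paths. Count: 6.

6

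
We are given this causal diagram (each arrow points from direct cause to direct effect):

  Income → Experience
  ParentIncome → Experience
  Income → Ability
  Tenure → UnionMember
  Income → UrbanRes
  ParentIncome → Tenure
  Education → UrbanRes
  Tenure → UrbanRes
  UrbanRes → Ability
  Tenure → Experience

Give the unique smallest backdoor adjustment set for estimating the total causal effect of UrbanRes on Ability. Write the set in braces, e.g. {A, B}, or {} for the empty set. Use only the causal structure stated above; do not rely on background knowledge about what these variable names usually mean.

{Income}

Variables eligible for adjustment (non-descendants of UrbanRes, excluding UrbanRes and Ability): {Education, Experience, Income, ParentIncome, Tenure, UnionMember}.
Backdoor paths from UrbanRes to Ability:
  P1: UrbanRes <- Income -> Ability
  P2: UrbanRes <- Tenure <- ParentIncome -> Experience <- Income -> Ability
  P3: UrbanRes <- Tenure -> Experience <- Income -> Ability
The empty set is not sufficient: P1 (UrbanRes <- Income -> Ability) has no collider blocking it and no conditioned non-collider, so it is open.
Try {Income}:
  P1: blocked at fork node Income ∈ conditioning set.
  P2: blocked at collider Experience (neither it nor any descendant is in the conditioning set).
  P3: blocked at collider Experience (neither it nor any descendant is in the conditioning set).
{Income} contains no descendant of UrbanRes and blocks every backdoor path.
No other singleton works — e.g. {ParentIncome} leaves P1 open — so {Income} is the unique smallest valid adjustment set.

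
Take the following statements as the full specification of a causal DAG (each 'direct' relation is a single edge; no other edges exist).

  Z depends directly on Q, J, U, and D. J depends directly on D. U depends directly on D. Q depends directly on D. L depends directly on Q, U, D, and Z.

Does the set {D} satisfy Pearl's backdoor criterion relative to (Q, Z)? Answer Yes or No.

Backdoor paths from Q to Z (paths whose first edge points into Q):
  P1: Q <- D -> U -> Z
  P2: Q <- D -> U -> L <- Z
  P3: Q <- D -> J -> Z
  P4: Q <- D -> Z
  P5: Q <- D -> L <- U -> Z
  P6: Q <- D -> L <- Z
Condition 1 (no descendant of Q in the set): holds — descendants of Q are {L, Z}; none are in {D}.
Condition 2 (every backdoor path blocked by {D}):
  P1: blocked at fork node D ∈ conditioning set.
  P2: blocked at fork node D ∈ conditioning set.
  P3: blocked at fork node D ∈ conditioning set.
  P4: blocked at fork node D ∈ conditioning set.
  P5: blocked at fork node D ∈ conditioning set.
  P6: blocked at fork node D ∈ conditioning set.
{D} satisfies the backdoor criterion.

Yes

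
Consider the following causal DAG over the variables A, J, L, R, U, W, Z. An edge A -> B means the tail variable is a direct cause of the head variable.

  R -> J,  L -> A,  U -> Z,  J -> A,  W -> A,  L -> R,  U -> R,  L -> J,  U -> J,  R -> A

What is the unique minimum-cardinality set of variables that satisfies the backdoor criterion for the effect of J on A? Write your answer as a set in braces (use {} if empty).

{L, R}

Variables eligible for adjustment (non-descendants of J, excluding J and A): {L, R, U, W, Z}.
Backdoor paths from J to A:
  P1: J <- L -> R -> A
  P2: J <- L -> A
  P3: J <- U -> R <- L -> A
  P4: J <- U -> R -> A
  P5: J <- R <- L -> A
  P6: J <- R -> A
The empty set is not sufficient: P1 (J <- L -> R -> A) has no collider blocking it and no conditioned non-collider, so it is open.
Try {L, R}:
  P1: blocked at fork node L ∈ conditioning set.
  P2: blocked at fork node L ∈ conditioning set.
  P3: blocked at fork node L ∈ conditioning set.
  P4: blocked at chain node R ∈ conditioning set.
  P5: blocked at chain node R ∈ conditioning set.
  P6: blocked at fork node R ∈ conditioning set.
{L, R} contains no descendant of J and blocks every backdoor path.
Every element of {L, R} is needed (dropping L leaves P2 open; dropping R leaves P4 open), so no proper subset is valid.
Among all size-2 subsets of the eligible variables, only {L, R} blocks every backdoor path, so it is the unique smallest valid adjustment set.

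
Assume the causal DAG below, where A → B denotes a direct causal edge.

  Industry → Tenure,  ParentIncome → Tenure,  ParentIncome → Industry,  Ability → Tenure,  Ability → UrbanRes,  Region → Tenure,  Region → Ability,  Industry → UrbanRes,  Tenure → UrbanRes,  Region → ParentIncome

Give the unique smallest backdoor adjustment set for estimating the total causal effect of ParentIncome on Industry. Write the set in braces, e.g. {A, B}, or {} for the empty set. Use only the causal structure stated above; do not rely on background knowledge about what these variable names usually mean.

Variables eligible for adjustment (non-descendants of ParentIncome, excluding ParentIncome and Industry): {Ability, Region}.
Backdoor paths from ParentIncome to Industry:
  P1: ParentIncome <- Region -> Ability -> Tenure <- Industry
  P2: ParentIncome <- Region -> Ability -> Tenure -> UrbanRes <- Industry
  P3: ParentIncome <- Region -> Ability -> UrbanRes <- Industry
  P4: ParentIncome <- Region -> Ability -> UrbanRes <- Tenure <- Industry
  P5: ParentIncome <- Region -> Tenure <- Ability -> UrbanRes <- Industry
  P6: ParentIncome <- Region -> Tenure <- Industry
  P7: ParentIncome <- Region -> Tenure -> UrbanRes <- Industry
Each backdoor path contains an unconditioned collider, so every path is already blocked with the empty conditioning set:
  P1: blocked at collider Tenure (neither it nor any descendant is in the conditioning set).
  P2: blocked at collider UrbanRes (neither it nor any descendant is in the conditioning set).
  P3: blocked at collider UrbanRes (neither it nor any descendant is in the conditioning set).
  P4: blocked at collider UrbanRes (neither it nor any descendant is in the conditioning set).
  P5: blocked at collider Tenure (neither it nor any descendant is in the conditioning set).
  P6: blocked at collider Tenure (neither it nor any descendant is in the conditioning set).
  P7: blocked at collider UrbanRes (neither it nor any descendant is in the conditioning set).
The empty set is therefore the unique smallest valid set.

{}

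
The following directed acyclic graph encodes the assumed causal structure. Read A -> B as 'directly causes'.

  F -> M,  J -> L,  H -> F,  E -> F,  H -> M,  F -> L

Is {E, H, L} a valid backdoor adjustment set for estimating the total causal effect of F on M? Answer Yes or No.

No

Backdoor paths from F to M (paths whose first edge points into F):
  P1: F <- H -> M
Condition 1 (no descendant of F in the set): FAILS — L is a descendant of F.
Condition 2 (every backdoor path blocked by {E, H, L}):
  P1: blocked at fork node H ∈ conditioning set.
{E, H, L} does not satisfy the backdoor criterion.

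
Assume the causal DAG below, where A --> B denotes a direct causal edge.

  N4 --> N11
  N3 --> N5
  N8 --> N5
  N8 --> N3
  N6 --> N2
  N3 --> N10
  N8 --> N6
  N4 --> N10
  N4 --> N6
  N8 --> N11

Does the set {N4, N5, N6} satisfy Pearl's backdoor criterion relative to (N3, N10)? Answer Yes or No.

No

Backdoor paths from N3 to N10 (paths whose first edge points into N3):
  P1: N3 <- N8 -> N11 <- N4 -> N10
  P2: N3 <- N8 -> N6 <- N4 -> N10
Condition 1 (no descendant of N3 in the set): FAILS — N5 is a descendant of N3.
Condition 2 (every backdoor path blocked by {N4, N5, N6}):
  P1: blocked at collider N11 (neither it nor any descendant is in the conditioning set).
  P2: blocked at fork node N4 ∈ conditioning set.
{N4, N5, N6} does not satisfy the backdoor criterion.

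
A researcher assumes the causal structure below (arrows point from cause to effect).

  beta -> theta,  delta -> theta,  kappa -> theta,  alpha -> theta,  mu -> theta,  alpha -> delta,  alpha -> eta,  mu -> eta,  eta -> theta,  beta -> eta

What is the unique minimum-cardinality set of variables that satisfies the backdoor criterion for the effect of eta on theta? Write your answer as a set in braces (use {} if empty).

Variables eligible for adjustment (non-descendants of eta, excluding eta and theta): {alpha, beta, delta, kappa, mu}.
Backdoor paths from eta to theta:
  P1: eta <- beta -> theta
  P2: eta <- mu -> theta
  P3: eta <- alpha -> delta -> theta
  P4: eta <- alpha -> theta
The empty set is not sufficient: P1 (eta <- beta -> theta) has no collider blocking it and no conditioned non-collider, so it is open.
Try {alpha, beta, mu}:
  P1: blocked at fork node beta ∈ conditioning set.
  P2: blocked at fork node mu ∈ conditioning set.
  P3: blocked at fork node alpha ∈ conditioning set.
  P4: blocked at fork node alpha ∈ conditioning set.
{alpha, beta, mu} contains no descendant of eta and blocks every backdoor path.
Every element of {alpha, beta, mu} is needed (dropping alpha leaves P3 open; dropping beta leaves P1 open; dropping mu leaves P2 open), so no proper subset is valid.
Among all size-3 subsets of the eligible variables, only {alpha, beta, mu} blocks every backdoor path, so it is the unique smallest valid adjustment set.

{alpha, beta, mu}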